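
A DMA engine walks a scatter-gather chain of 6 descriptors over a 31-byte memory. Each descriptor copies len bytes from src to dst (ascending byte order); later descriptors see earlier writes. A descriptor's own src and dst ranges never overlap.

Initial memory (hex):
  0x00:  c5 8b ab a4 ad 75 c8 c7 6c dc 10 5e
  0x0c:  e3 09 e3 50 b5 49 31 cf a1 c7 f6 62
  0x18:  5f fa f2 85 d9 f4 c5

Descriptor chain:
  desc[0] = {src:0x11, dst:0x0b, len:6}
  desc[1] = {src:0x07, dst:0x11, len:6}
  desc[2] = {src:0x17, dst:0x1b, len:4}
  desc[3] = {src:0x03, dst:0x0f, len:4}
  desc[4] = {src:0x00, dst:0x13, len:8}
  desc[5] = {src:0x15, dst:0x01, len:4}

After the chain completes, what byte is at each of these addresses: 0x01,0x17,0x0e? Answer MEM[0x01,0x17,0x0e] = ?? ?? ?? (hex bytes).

D0: mem[0x0b..0x10] <- [49 31 cf a1 c7 f6]
D1: mem[0x11..0x16] <- [c7 6c dc 10 49 31]
D2: mem[0x1b..0x1e] <- [62 5f fa f2]
D3: mem[0x0f..0x12] <- [a4 ad 75 c8]
D4: mem[0x13..0x1a] <- [c5 8b ab a4 ad 75 c8 c7]
D5: mem[0x01..0x04] <- [ab a4 ad 75]
query mem[0x01]=0xab, mem[0x17]=0xad, mem[0x0e]=0xa1

MEM[0x01,0x17,0x0e] = ab ad a1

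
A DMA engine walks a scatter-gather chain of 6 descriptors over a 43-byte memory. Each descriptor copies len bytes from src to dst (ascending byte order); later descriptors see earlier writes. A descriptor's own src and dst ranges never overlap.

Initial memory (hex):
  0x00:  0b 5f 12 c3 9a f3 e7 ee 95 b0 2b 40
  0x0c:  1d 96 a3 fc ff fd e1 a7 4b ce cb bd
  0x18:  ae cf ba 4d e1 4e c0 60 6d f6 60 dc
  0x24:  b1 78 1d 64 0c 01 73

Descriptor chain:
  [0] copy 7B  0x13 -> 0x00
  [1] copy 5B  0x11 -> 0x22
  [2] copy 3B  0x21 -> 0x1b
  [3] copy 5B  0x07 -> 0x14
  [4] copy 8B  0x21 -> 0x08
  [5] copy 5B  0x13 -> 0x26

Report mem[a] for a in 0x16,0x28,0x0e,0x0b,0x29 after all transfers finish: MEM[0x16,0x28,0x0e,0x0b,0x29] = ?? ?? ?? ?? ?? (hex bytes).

#0 dst[0x00+7] := {0xa7,0x4b,0xce,0xcb,0xbd,0xae,0xcf}
#1 dst[0x22+5] := {0xfd,0xe1,0xa7,0x4b,0xce}
#2 dst[0x1b+3] := {0xf6,0xfd,0xe1}
#3 dst[0x14+5] := {0xee,0x95,0xb0,0x2b,0x40}
#4 dst[0x08+8] := {0xf6,0xfd,0xe1,0xa7,0x4b,0xce,0x64,0x0c}
#5 dst[0x26+5] := {0xa7,0xee,0x95,0xb0,0x2b}
query mem[0x16]=0xb0, mem[0x28]=0x95, mem[0x0e]=0x64, mem[0x0b]=0xa7, mem[0x29]=0xb0

MEM[0x16,0x28,0x0e,0x0b,0x29] = b0 95 64 a7 b0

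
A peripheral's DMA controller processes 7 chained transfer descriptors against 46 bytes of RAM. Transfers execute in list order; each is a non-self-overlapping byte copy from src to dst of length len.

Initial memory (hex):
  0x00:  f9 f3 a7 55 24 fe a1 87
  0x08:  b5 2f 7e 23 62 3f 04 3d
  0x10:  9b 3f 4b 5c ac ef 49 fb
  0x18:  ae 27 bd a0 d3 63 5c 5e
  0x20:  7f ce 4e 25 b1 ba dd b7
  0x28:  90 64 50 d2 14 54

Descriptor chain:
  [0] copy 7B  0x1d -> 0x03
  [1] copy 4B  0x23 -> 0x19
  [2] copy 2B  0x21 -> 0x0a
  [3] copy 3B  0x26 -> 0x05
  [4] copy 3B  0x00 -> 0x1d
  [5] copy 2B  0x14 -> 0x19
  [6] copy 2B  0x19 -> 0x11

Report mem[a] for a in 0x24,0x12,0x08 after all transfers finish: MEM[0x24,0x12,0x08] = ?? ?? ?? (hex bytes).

  after D0: wrote 7B at 0x03 = 635c5e7fce4e25
  after D1: wrote 4B at 0x19 = 25b1badd
  after D2: wrote 2B at 0x0a = ce4e
  after D3: wrote 3B at 0x05 = ddb790
  after D4: wrote 3B at 0x1d = f9f3a7
  after D5: wrote 2B at 0x19 = acef
  after D6: wrote 2B at 0x11 = acef
query mem[0x24]=0xb1, mem[0x12]=0xef, mem[0x08]=0x4e

MEM[0x24,0x12,0x08] = b1 ef 4e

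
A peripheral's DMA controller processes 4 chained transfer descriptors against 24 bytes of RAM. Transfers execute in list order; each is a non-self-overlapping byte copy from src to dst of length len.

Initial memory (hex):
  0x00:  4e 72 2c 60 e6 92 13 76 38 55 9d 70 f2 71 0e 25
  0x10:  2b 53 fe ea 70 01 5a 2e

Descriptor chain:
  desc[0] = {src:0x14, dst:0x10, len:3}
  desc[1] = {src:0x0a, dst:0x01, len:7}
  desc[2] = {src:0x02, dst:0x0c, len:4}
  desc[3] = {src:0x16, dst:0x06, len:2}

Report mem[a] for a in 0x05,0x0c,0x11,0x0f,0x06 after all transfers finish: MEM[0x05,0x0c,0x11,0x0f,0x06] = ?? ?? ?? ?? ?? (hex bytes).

#0 dst[0x10+3] := {0x70,0x01,0x5a}
#1 dst[0x01+7] := {0x9d,0x70,0xf2,0x71,0x0e,0x25,0x70}
#2 dst[0x0c+4] := {0x70,0xf2,0x71,0x0e}
#3 dst[0x06+2] := {0x5a,0x2e}
query mem[0x05]=0x0e, mem[0x0c]=0x70, mem[0x11]=0x01, mem[0x0f]=0x0e, mem[0x06]=0x5a

MEM[0x05,0x0c,0x11,0x0f,0x06] = 0e 70 01 0e 5a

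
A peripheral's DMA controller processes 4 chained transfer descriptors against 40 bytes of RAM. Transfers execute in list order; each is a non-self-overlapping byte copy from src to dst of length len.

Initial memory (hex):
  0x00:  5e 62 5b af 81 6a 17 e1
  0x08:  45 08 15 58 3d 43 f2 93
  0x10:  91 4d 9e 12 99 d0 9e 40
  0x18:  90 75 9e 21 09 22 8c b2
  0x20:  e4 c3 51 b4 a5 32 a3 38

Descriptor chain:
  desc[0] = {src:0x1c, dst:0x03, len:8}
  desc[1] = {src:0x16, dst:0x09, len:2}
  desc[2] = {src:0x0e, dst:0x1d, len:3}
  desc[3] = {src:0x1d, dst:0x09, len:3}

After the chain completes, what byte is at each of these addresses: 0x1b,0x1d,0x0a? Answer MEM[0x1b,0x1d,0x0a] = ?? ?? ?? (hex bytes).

MEM[0x1b,0x1d,0x0a] = 21 f2 93

#0 dst[0x03+8] := {0x09,0x22,0x8c,0xb2,0xe4,0xc3,0x51,0xb4}
#1 dst[0x09+2] := {0x9e,0x40}
#2 dst[0x1d+3] := {0xf2,0x93,0x91}
#3 dst[0x09+3] := {0xf2,0x93,0x91}
query mem[0x1b]=0x21, mem[0x1d]=0xf2, mem[0x0a]=0x93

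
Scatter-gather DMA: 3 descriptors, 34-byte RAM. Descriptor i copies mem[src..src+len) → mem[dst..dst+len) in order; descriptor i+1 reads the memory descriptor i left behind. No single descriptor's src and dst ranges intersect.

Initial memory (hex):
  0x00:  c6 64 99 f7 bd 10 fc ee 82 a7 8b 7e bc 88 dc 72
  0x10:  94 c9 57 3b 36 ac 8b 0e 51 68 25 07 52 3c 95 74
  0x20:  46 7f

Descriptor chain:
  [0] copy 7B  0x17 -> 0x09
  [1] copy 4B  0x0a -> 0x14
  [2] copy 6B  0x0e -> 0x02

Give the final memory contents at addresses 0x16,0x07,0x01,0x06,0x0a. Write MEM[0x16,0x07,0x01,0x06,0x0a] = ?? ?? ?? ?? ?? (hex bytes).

MEM[0x16,0x07,0x01,0x06,0x0a] = 25 3b 64 57 51

[0] 0x17->0x09 len=7 : 0e 51 68 25 07 52 3c
[1] 0x0a->0x14 len=4 : 51 68 25 07
[2] 0x0e->0x02 len=6 : 52 3c 94 c9 57 3b
query mem[0x16]=0x25, mem[0x07]=0x3b, mem[0x01]=0x64, mem[0x06]=0x57, mem[0x0a]=0x51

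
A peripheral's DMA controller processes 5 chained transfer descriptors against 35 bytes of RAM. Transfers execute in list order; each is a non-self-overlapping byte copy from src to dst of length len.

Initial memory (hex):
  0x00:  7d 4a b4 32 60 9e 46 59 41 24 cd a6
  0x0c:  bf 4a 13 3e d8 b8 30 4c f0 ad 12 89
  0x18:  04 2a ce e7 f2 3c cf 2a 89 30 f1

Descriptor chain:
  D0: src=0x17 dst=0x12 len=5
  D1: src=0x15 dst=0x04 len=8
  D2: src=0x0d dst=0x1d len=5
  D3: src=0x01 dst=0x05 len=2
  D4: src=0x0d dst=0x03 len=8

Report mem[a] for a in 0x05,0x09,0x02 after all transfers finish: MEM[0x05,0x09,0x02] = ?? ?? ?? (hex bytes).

  after D0: wrote 5B at 0x12 = 89042acee7
  after D1: wrote 8B at 0x04 = cee789042acee7f2
  after D2: wrote 5B at 0x1d = 4a133ed8b8
  after D3: wrote 2B at 0x05 = 4ab4
  after D4: wrote 8B at 0x03 = 4a133ed8b889042a
query mem[0x05]=0x3e, mem[0x09]=0x04, mem[0x02]=0xb4

MEM[0x05,0x09,0x02] = 3e 04 b4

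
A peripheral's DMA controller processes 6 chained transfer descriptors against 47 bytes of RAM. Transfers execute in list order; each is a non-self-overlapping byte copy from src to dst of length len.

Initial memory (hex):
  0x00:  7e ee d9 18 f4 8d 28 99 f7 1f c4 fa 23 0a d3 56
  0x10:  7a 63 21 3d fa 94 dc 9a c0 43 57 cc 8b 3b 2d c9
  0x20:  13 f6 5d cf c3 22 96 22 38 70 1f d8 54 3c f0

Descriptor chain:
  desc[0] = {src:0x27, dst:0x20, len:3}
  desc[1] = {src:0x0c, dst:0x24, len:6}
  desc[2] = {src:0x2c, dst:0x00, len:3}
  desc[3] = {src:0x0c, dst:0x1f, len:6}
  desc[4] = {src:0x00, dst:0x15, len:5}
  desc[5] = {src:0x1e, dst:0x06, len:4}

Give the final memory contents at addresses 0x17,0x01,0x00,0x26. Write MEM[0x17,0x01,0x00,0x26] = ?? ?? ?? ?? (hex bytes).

  after D0: wrote 3B at 0x20 = 223870
  after D1: wrote 6B at 0x24 = 230ad3567a63
  after D2: wrote 3B at 0x00 = 543cf0
  after D3: wrote 6B at 0x1f = 230ad3567a63
  after D4: wrote 5B at 0x15 = 543cf018f4
  after D5: wrote 4B at 0x06 = 2d230ad3
query mem[0x17]=0xf0, mem[0x01]=0x3c, mem[0x00]=0x54, mem[0x26]=0xd3

MEM[0x17,0x01,0x00,0x26] = f0 3c 54 d3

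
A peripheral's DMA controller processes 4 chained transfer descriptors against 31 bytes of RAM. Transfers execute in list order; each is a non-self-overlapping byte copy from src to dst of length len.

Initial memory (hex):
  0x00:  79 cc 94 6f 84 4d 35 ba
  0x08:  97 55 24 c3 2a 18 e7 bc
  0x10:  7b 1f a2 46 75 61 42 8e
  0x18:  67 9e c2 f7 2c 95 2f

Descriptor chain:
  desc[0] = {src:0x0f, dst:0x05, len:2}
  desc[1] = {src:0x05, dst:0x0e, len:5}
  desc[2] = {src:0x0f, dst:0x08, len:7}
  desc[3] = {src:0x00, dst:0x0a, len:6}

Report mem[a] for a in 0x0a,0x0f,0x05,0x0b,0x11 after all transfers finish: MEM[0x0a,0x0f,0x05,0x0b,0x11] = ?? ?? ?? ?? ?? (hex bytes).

  after D0: wrote 2B at 0x05 = bc7b
  after D1: wrote 5B at 0x0e = bc7bba9755
  after D2: wrote 7B at 0x08 = 7bba9755467561
  after D3: wrote 6B at 0x0a = 79cc946f84bc
query mem[0x0a]=0x79, mem[0x0f]=0xbc, mem[0x05]=0xbc, mem[0x0b]=0xcc, mem[0x11]=0x97

MEM[0x0a,0x0f,0x05,0x0b,0x11] = 79 bc bc cc 97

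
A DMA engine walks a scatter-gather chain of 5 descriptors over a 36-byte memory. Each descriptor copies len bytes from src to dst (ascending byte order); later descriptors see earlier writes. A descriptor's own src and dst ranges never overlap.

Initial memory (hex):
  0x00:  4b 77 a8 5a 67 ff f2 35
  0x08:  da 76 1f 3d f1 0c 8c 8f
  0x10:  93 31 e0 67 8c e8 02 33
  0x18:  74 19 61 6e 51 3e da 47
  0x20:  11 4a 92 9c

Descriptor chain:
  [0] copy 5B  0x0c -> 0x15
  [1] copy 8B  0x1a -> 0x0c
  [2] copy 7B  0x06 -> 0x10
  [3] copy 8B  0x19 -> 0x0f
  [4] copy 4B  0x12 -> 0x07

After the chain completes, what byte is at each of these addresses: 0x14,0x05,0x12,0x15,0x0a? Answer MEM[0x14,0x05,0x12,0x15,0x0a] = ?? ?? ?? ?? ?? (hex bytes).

MEM[0x14,0x05,0x12,0x15,0x0a] = da ff 51 47 47

[0] 0x0c->0x15 len=5 : f1 0c 8c 8f 93
[1] 0x1a->0x0c len=8 : 61 6e 51 3e da 47 11 4a
[2] 0x06->0x10 len=7 : f2 35 da 76 1f 3d 61
[3] 0x19->0x0f len=8 : 93 61 6e 51 3e da 47 11
[4] 0x12->0x07 len=4 : 51 3e da 47
query mem[0x14]=0xda, mem[0x05]=0xff, mem[0x12]=0x51, mem[0x15]=0x47, mem[0x0a]=0x47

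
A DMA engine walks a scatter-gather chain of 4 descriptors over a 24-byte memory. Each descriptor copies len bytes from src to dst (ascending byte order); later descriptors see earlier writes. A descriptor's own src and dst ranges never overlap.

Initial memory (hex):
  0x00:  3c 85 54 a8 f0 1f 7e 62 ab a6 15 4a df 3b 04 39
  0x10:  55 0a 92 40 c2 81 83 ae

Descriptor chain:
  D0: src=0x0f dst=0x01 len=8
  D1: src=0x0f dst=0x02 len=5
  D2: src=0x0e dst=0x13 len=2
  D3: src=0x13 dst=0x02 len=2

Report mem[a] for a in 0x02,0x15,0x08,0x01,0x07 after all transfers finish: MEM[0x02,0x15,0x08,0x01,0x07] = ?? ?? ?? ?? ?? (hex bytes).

D0: mem[0x01..0x08] <- [39 55 0a 92 40 c2 81 83]
D1: mem[0x02..0x06] <- [39 55 0a 92 40]
D2: mem[0x13..0x14] <- [04 39]
D3: mem[0x02..0x03] <- [04 39]
query mem[0x02]=0x04, mem[0x15]=0x81, mem[0x08]=0x83, mem[0x01]=0x39, mem[0x07]=0x81

MEM[0x02,0x15,0x08,0x01,0x07] = 04 81 83 39 81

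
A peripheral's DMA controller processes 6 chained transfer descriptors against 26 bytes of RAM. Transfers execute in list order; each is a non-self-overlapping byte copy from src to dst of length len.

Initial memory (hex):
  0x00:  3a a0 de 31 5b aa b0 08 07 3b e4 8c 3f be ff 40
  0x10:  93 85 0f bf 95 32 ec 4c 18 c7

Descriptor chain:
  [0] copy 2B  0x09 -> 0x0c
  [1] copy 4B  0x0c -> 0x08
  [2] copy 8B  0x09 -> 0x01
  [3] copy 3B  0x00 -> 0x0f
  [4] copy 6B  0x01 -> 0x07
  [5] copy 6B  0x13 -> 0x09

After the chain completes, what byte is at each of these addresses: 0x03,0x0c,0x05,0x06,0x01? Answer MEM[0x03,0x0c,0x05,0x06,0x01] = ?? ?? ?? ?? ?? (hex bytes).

MEM[0x03,0x0c,0x05,0x06,0x01] = 40 ec e4 ff e4

#0 dst[0x0c+2] := {0x3b,0xe4}
#1 dst[0x08+4] := {0x3b,0xe4,0xff,0x40}
#2 dst[0x01+8] := {0xe4,0xff,0x40,0x3b,0xe4,0xff,0x40,0x93}
#3 dst[0x0f+3] := {0x3a,0xe4,0xff}
#4 dst[0x07+6] := {0xe4,0xff,0x40,0x3b,0xe4,0xff}
#5 dst[0x09+6] := {0xbf,0x95,0x32,0xec,0x4c,0x18}
query mem[0x03]=0x40, mem[0x0c]=0xec, mem[0x05]=0xe4, mem[0x06]=0xff, mem[0x01]=0xe4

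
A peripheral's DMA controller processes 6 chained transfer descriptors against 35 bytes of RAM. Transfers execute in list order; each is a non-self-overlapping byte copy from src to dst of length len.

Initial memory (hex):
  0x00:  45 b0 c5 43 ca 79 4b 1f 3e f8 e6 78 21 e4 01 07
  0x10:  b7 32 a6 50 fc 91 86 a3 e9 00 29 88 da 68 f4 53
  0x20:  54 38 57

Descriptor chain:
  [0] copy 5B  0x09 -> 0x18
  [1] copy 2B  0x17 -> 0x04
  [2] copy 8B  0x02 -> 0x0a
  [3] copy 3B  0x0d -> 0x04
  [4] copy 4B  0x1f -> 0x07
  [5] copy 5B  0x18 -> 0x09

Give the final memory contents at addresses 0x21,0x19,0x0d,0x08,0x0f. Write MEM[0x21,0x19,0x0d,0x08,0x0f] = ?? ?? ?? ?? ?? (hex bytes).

#0 dst[0x18+5] := {0xf8,0xe6,0x78,0x21,0xe4}
#1 dst[0x04+2] := {0xa3,0xf8}
#2 dst[0x0a+8] := {0xc5,0x43,0xa3,0xf8,0x4b,0x1f,0x3e,0xf8}
#3 dst[0x04+3] := {0xf8,0x4b,0x1f}
#4 dst[0x07+4] := {0x53,0x54,0x38,0x57}
#5 dst[0x09+5] := {0xf8,0xe6,0x78,0x21,0xe4}
query mem[0x21]=0x38, mem[0x19]=0xe6, mem[0x0d]=0xe4, mem[0x08]=0x54, mem[0x0f]=0x1f

MEM[0x21,0x19,0x0d,0x08,0x0f] = 38 e6 e4 54 1f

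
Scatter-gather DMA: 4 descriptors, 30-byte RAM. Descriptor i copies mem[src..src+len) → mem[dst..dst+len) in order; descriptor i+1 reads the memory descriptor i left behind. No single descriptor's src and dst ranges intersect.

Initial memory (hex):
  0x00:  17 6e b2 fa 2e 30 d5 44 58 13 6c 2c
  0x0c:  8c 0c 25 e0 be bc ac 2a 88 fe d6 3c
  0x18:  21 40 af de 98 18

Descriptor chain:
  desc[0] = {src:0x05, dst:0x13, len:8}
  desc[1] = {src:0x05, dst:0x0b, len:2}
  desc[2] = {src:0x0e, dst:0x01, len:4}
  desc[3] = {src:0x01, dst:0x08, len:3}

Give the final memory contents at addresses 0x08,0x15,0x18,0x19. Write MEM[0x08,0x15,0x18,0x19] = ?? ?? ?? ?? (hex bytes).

MEM[0x08,0x15,0x18,0x19] = 25 44 6c 2c

  after D0: wrote 8B at 0x13 = 30d54458136c2c8c
  after D1: wrote 2B at 0x0b = 30d5
  after D2: wrote 4B at 0x01 = 25e0bebc
  after D3: wrote 3B at 0x08 = 25e0be
query mem[0x08]=0x25, mem[0x15]=0x44, mem[0x18]=0x6c, mem[0x19]=0x2c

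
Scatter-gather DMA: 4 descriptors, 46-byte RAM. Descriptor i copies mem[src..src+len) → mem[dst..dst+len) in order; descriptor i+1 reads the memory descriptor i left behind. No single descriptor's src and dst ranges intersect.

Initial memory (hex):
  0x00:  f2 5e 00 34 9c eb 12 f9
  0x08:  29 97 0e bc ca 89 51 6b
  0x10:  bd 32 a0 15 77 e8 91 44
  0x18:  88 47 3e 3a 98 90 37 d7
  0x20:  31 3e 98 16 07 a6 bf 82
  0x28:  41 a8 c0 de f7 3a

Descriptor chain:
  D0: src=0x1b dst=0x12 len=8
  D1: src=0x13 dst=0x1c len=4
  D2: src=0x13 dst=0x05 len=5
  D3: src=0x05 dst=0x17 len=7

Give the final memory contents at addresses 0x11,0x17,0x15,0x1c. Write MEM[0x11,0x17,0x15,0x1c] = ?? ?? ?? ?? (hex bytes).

MEM[0x11,0x17,0x15,0x1c] = 32 98 37 0e

#0 dst[0x12+8] := {0x3a,0x98,0x90,0x37,0xd7,0x31,0x3e,0x98}
#1 dst[0x1c+4] := {0x98,0x90,0x37,0xd7}
#2 dst[0x05+5] := {0x98,0x90,0x37,0xd7,0x31}
#3 dst[0x17+7] := {0x98,0x90,0x37,0xd7,0x31,0x0e,0xbc}
query mem[0x11]=0x32, mem[0x17]=0x98, mem[0x15]=0x37, mem[0x1c]=0x0e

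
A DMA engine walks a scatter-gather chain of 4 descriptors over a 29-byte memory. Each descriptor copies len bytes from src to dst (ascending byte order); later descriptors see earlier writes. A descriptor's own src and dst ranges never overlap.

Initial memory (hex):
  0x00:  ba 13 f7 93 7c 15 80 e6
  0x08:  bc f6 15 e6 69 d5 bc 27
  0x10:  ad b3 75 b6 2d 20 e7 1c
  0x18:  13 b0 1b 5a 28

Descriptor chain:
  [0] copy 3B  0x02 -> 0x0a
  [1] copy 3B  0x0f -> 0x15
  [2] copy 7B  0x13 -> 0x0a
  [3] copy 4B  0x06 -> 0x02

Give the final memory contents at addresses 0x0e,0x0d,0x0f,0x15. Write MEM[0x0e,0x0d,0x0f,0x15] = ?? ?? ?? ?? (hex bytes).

MEM[0x0e,0x0d,0x0f,0x15] = b3 ad 13 27

[0] 0x02->0x0a len=3 : f7 93 7c
[1] 0x0f->0x15 len=3 : 27 ad b3
[2] 0x13->0x0a len=7 : b6 2d 27 ad b3 13 b0
[3] 0x06->0x02 len=4 : 80 e6 bc f6
query mem[0x0e]=0xb3, mem[0x0d]=0xad, mem[0x0f]=0x13, mem[0x15]=0x27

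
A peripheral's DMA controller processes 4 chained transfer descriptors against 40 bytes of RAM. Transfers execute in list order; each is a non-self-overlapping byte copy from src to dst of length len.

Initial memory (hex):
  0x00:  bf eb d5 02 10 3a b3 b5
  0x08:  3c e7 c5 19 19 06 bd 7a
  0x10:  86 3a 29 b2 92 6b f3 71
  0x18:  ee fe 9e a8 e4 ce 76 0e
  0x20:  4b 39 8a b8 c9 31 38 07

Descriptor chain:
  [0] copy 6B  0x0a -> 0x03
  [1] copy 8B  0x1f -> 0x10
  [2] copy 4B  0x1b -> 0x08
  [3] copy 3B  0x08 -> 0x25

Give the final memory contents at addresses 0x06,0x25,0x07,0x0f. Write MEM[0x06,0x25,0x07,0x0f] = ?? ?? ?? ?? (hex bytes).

#0 dst[0x03+6] := {0xc5,0x19,0x19,0x06,0xbd,0x7a}
#1 dst[0x10+8] := {0x0e,0x4b,0x39,0x8a,0xb8,0xc9,0x31,0x38}
#2 dst[0x08+4] := {0xa8,0xe4,0xce,0x76}
#3 dst[0x25+3] := {0xa8,0xe4,0xce}
query mem[0x06]=0x06, mem[0x25]=0xa8, mem[0x07]=0xbd, mem[0x0f]=0x7a

MEM[0x06,0x25,0x07,0x0f] = 06 a8 bd 7a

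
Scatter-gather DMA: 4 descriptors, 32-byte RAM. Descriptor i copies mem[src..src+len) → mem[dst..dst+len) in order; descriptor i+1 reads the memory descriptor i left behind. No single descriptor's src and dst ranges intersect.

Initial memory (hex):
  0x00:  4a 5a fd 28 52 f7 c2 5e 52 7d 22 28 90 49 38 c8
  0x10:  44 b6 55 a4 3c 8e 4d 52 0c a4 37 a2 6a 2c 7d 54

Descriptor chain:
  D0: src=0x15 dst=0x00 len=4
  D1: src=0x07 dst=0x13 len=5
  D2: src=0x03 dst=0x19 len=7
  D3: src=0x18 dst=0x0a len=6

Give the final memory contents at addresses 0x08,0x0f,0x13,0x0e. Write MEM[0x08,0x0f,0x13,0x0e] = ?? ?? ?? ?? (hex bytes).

MEM[0x08,0x0f,0x13,0x0e] = 52 5e 5e c2

[0] 0x15->0x00 len=4 : 8e 4d 52 0c
[1] 0x07->0x13 len=5 : 5e 52 7d 22 28
[2] 0x03->0x19 len=7 : 0c 52 f7 c2 5e 52 7d
[3] 0x18->0x0a len=6 : 0c 0c 52 f7 c2 5e
query mem[0x08]=0x52, mem[0x0f]=0x5e, mem[0x13]=0x5e, mem[0x0e]=0xc2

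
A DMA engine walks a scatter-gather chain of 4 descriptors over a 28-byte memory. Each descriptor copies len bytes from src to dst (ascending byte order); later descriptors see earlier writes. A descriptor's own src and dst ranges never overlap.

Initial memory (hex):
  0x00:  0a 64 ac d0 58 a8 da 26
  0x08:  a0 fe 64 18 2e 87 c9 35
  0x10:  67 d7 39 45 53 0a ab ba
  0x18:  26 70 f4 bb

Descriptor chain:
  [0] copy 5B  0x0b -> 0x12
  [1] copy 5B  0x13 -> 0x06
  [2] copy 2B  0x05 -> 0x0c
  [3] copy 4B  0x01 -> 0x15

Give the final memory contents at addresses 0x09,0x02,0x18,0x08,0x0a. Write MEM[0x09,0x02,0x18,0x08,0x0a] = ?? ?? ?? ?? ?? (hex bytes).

MEM[0x09,0x02,0x18,0x08,0x0a] = 35 ac 58 c9 ba

D0: mem[0x12..0x16] <- [18 2e 87 c9 35]
D1: mem[0x06..0x0a] <- [2e 87 c9 35 ba]
D2: mem[0x0c..0x0d] <- [a8 2e]
D3: mem[0x15..0x18] <- [64 ac d0 58]
query mem[0x09]=0x35, mem[0x02]=0xac, mem[0x18]=0x58, mem[0x08]=0xc9, mem[0x0a]=0xba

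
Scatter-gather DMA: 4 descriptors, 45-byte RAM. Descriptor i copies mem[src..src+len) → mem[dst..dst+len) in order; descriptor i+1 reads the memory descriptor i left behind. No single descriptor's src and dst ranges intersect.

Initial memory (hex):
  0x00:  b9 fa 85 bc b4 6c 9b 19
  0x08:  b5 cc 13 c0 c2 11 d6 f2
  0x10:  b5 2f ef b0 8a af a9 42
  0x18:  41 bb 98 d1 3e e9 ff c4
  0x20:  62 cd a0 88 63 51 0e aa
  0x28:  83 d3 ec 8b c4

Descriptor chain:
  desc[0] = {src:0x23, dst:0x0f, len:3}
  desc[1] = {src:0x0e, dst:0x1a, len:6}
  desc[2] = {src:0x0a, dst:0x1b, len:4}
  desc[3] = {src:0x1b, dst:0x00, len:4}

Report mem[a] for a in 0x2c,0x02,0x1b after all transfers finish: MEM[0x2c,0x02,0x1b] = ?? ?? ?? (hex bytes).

D0: mem[0x0f..0x11] <- [88 63 51]
D1: mem[0x1a..0x1f] <- [d6 88 63 51 ef b0]
D2: mem[0x1b..0x1e] <- [13 c0 c2 11]
D3: mem[0x00..0x03] <- [13 c0 c2 11]
query mem[0x2c]=0xc4, mem[0x02]=0xc2, mem[0x1b]=0x13

MEM[0x2c,0x02,0x1b] = c4 c2 13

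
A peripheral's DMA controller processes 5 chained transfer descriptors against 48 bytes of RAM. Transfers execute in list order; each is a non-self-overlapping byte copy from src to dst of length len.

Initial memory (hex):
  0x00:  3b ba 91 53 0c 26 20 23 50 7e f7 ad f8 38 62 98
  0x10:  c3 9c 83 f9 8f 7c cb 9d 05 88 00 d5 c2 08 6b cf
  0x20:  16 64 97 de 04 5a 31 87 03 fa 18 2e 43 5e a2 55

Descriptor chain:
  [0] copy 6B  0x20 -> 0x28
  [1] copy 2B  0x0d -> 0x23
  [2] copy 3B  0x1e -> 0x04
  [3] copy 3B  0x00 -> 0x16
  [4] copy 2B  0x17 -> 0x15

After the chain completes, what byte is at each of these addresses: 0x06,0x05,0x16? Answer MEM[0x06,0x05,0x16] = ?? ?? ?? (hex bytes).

MEM[0x06,0x05,0x16] = 16 cf 91

  after D0: wrote 6B at 0x28 = 166497de045a
  after D1: wrote 2B at 0x23 = 3862
  after D2: wrote 3B at 0x04 = 6bcf16
  after D3: wrote 3B at 0x16 = 3bba91
  after D4: wrote 2B at 0x15 = ba91
query mem[0x06]=0x16, mem[0x05]=0xcf, mem[0x16]=0x91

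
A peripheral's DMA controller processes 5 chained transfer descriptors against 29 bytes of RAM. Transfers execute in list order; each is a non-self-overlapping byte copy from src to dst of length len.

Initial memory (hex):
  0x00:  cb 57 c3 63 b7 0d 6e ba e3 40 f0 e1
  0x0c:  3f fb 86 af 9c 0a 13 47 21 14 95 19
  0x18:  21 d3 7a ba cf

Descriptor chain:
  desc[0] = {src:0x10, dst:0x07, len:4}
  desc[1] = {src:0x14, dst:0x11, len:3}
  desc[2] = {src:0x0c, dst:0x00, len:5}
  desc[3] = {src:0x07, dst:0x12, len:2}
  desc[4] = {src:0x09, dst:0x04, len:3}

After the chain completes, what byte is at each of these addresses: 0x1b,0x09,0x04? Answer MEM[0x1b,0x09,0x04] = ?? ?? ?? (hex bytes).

MEM[0x1b,0x09,0x04] = ba 13 13

[0] 0x10->0x07 len=4 : 9c 0a 13 47
[1] 0x14->0x11 len=3 : 21 14 95
[2] 0x0c->0x00 len=5 : 3f fb 86 af 9c
[3] 0x07->0x12 len=2 : 9c 0a
[4] 0x09->0x04 len=3 : 13 47 e1
query mem[0x1b]=0xba, mem[0x09]=0x13, mem[0x04]=0x13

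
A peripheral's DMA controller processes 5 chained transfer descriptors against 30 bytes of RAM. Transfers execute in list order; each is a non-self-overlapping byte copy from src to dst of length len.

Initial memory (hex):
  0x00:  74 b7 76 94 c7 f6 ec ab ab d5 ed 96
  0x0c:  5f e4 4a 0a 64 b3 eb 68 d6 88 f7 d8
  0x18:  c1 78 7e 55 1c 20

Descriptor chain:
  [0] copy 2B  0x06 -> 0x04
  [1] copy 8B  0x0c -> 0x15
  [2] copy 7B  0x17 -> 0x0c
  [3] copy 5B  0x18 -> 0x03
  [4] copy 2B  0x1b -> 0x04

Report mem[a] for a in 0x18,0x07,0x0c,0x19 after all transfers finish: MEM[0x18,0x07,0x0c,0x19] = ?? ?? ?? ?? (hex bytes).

MEM[0x18,0x07,0x0c,0x19] = 0a 68 4a 64

  after D0: wrote 2B at 0x04 = ecab
  after D1: wrote 8B at 0x15 = 5fe44a0a64b3eb68
  after D2: wrote 7B at 0x0c = 4a0a64b3eb6820
  after D3: wrote 5B at 0x03 = 0a64b3eb68
  after D4: wrote 2B at 0x04 = eb68
query mem[0x18]=0x0a, mem[0x07]=0x68, mem[0x0c]=0x4a, mem[0x19]=0x64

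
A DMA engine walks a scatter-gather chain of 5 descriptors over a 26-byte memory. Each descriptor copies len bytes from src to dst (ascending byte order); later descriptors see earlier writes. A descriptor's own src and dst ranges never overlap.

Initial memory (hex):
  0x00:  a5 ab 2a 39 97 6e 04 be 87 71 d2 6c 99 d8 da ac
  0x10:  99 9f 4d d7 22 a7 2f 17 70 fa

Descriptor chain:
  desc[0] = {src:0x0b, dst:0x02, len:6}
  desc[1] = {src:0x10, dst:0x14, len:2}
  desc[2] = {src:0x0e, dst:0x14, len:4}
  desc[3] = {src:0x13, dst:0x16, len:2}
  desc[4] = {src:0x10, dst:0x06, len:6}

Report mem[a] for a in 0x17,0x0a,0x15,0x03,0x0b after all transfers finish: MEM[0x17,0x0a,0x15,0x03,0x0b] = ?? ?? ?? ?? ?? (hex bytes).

[0] 0x0b->0x02 len=6 : 6c 99 d8 da ac 99
[1] 0x10->0x14 len=2 : 99 9f
[2] 0x0e->0x14 len=4 : da ac 99 9f
[3] 0x13->0x16 len=2 : d7 da
[4] 0x10->0x06 len=6 : 99 9f 4d d7 da ac
query mem[0x17]=0xda, mem[0x0a]=0xda, mem[0x15]=0xac, mem[0x03]=0x99, mem[0x0b]=0xac

MEM[0x17,0x0a,0x15,0x03,0x0b] = da da ac 99 ac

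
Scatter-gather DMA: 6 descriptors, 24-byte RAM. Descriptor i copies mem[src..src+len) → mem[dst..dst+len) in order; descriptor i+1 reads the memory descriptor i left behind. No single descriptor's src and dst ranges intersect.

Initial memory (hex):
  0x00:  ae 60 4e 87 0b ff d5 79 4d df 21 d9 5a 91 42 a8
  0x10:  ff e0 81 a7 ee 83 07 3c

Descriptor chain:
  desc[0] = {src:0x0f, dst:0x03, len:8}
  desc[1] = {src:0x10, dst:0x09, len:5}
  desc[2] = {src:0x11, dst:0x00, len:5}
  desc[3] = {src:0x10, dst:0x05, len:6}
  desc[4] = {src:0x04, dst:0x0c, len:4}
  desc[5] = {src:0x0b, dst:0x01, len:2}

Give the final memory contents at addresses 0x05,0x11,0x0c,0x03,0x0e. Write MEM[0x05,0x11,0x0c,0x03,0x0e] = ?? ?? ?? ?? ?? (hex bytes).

MEM[0x05,0x11,0x0c,0x03,0x0e] = ff e0 83 ee e0

#0 dst[0x03+8] := {0xa8,0xff,0xe0,0x81,0xa7,0xee,0x83,0x07}
#1 dst[0x09+5] := {0xff,0xe0,0x81,0xa7,0xee}
#2 dst[0x00+5] := {0xe0,0x81,0xa7,0xee,0x83}
#3 dst[0x05+6] := {0xff,0xe0,0x81,0xa7,0xee,0x83}
#4 dst[0x0c+4] := {0x83,0xff,0xe0,0x81}
#5 dst[0x01+2] := {0x81,0x83}
query mem[0x05]=0xff, mem[0x11]=0xe0, mem[0x0c]=0x83, mem[0x03]=0xee, mem[0x0e]=0xe0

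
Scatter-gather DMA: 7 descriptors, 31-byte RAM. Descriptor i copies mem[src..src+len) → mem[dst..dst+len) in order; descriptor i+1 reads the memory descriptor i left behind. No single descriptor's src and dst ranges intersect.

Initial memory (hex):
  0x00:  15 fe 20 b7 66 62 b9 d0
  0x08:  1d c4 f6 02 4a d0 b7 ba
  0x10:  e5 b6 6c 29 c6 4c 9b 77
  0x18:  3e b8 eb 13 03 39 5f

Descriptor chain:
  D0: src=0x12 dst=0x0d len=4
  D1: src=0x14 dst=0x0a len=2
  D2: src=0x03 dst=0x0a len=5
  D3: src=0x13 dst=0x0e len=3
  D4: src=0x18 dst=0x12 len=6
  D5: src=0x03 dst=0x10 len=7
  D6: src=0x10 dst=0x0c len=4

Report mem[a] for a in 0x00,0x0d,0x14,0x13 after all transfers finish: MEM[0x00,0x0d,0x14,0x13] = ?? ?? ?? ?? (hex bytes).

MEM[0x00,0x0d,0x14,0x13] = 15 66 d0 b9

#0 dst[0x0d+4] := {0x6c,0x29,0xc6,0x4c}
#1 dst[0x0a+2] := {0xc6,0x4c}
#2 dst[0x0a+5] := {0xb7,0x66,0x62,0xb9,0xd0}
#3 dst[0x0e+3] := {0x29,0xc6,0x4c}
#4 dst[0x12+6] := {0x3e,0xb8,0xeb,0x13,0x03,0x39}
#5 dst[0x10+7] := {0xb7,0x66,0x62,0xb9,0xd0,0x1d,0xc4}
#6 dst[0x0c+4] := {0xb7,0x66,0x62,0xb9}
query mem[0x00]=0x15, mem[0x0d]=0x66, mem[0x14]=0xd0, mem[0x13]=0xb9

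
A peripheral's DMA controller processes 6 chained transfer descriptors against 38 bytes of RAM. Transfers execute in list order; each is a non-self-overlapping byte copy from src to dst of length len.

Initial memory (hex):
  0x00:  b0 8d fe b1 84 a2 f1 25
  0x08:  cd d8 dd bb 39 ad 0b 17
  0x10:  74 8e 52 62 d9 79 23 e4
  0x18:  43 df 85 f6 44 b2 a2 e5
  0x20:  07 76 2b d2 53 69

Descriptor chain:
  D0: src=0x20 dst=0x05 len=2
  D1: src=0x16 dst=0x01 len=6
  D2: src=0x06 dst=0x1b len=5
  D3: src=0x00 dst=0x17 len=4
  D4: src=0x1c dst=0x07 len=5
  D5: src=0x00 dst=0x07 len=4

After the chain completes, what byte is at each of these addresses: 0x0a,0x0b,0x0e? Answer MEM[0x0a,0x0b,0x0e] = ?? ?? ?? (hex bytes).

MEM[0x0a,0x0b,0x0e] = 43 07 0b

  after D0: wrote 2B at 0x05 = 0776
  after D1: wrote 6B at 0x01 = 23e443df85f6
  after D2: wrote 5B at 0x1b = f625cdd8dd
  after D3: wrote 4B at 0x17 = b023e443
  after D4: wrote 5B at 0x07 = 25cdd8dd07
  after D5: wrote 4B at 0x07 = b023e443
query mem[0x0a]=0x43, mem[0x0b]=0x07, mem[0x0e]=0x0b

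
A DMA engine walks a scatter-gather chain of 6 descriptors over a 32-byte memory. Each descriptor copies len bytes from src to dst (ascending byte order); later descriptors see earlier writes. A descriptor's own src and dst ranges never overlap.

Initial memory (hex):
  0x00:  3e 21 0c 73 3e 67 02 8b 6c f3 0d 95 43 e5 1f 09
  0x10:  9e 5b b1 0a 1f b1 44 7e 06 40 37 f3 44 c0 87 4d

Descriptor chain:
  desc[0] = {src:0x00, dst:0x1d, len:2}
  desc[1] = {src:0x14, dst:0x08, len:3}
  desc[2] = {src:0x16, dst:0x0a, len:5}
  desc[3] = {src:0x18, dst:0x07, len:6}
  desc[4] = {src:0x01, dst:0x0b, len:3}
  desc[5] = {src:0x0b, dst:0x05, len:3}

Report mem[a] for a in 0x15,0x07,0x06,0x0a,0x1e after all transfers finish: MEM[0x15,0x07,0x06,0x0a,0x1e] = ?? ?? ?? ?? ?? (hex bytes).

#0 dst[0x1d+2] := {0x3e,0x21}
#1 dst[0x08+3] := {0x1f,0xb1,0x44}
#2 dst[0x0a+5] := {0x44,0x7e,0x06,0x40,0x37}
#3 dst[0x07+6] := {0x06,0x40,0x37,0xf3,0x44,0x3e}
#4 dst[0x0b+3] := {0x21,0x0c,0x73}
#5 dst[0x05+3] := {0x21,0x0c,0x73}
query mem[0x15]=0xb1, mem[0x07]=0x73, mem[0x06]=0x0c, mem[0x0a]=0xf3, mem[0x1e]=0x21

MEM[0x15,0x07,0x06,0x0a,0x1e] = b1 73 0c f3 21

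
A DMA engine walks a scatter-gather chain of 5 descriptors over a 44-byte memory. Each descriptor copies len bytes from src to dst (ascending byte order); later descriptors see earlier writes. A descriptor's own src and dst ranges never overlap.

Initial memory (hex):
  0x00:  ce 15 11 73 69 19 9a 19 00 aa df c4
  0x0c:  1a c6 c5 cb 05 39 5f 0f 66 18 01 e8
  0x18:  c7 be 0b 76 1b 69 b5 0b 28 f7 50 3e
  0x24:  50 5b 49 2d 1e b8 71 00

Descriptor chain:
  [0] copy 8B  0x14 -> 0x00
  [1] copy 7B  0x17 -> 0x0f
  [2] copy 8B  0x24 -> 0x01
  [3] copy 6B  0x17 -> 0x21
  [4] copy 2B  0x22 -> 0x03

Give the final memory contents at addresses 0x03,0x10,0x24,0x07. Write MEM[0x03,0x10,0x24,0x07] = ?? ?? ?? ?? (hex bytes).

MEM[0x03,0x10,0x24,0x07] = c7 c7 0b 71

  after D0: wrote 8B at 0x00 = 661801e8c7be0b76
  after D1: wrote 7B at 0x0f = e8c7be0b761b69
  after D2: wrote 8B at 0x01 = 505b492d1eb87100
  after D3: wrote 6B at 0x21 = e8c7be0b761b
  after D4: wrote 2B at 0x03 = c7be
query mem[0x03]=0xc7, mem[0x10]=0xc7, mem[0x24]=0x0b, mem[0x07]=0x71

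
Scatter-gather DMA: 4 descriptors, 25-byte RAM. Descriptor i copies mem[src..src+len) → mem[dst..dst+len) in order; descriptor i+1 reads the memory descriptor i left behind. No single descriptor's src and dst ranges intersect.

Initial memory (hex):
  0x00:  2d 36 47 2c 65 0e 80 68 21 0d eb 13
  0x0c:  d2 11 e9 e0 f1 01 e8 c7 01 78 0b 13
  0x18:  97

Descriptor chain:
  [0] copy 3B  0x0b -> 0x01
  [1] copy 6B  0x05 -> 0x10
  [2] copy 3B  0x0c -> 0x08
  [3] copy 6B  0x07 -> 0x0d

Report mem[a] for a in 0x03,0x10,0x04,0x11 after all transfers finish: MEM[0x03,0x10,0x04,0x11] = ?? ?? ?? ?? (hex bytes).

  after D0: wrote 3B at 0x01 = 13d211
  after D1: wrote 6B at 0x10 = 0e8068210deb
  after D2: wrote 3B at 0x08 = d211e9
  after D3: wrote 6B at 0x0d = 68d211e913d2
query mem[0x03]=0x11, mem[0x10]=0xe9, mem[0x04]=0x65, mem[0x11]=0x13

MEM[0x03,0x10,0x04,0x11] = 11 e9 65 13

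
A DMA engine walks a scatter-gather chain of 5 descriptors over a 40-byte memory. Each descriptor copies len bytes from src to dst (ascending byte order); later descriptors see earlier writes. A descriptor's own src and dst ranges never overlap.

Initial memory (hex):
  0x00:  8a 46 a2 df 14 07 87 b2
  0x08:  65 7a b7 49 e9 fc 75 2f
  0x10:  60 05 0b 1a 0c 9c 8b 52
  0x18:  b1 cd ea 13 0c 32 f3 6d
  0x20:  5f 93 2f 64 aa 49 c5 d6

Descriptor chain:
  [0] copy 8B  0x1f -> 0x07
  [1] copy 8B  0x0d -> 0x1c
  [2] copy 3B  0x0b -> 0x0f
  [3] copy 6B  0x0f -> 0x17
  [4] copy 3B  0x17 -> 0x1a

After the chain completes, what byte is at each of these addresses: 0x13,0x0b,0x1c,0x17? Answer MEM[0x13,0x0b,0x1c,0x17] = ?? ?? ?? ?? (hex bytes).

D0: mem[0x07..0x0e] <- [6d 5f 93 2f 64 aa 49 c5]
D1: mem[0x1c..0x23] <- [49 c5 2f 60 05 0b 1a 0c]
D2: mem[0x0f..0x11] <- [64 aa 49]
D3: mem[0x17..0x1c] <- [64 aa 49 0b 1a 0c]
D4: mem[0x1a..0x1c] <- [64 aa 49]
query mem[0x13]=0x1a, mem[0x0b]=0x64, mem[0x1c]=0x49, mem[0x17]=0x64

MEM[0x13,0x0b,0x1c,0x17] = 1a 64 49 64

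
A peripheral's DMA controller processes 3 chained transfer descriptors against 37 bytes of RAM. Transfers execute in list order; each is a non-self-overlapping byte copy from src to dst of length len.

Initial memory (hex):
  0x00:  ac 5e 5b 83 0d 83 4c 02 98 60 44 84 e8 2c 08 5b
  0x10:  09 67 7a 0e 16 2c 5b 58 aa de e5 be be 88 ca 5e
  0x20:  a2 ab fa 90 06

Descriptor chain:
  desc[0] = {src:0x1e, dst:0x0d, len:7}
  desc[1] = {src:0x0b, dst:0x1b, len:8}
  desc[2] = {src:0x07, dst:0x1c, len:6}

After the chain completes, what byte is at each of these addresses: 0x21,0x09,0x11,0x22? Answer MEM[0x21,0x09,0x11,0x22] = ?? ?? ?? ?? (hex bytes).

MEM[0x21,0x09,0x11,0x22] = e8 60 fa 90

#0 dst[0x0d+7] := {0xca,0x5e,0xa2,0xab,0xfa,0x90,0x06}
#1 dst[0x1b+8] := {0x84,0xe8,0xca,0x5e,0xa2,0xab,0xfa,0x90}
#2 dst[0x1c+6] := {0x02,0x98,0x60,0x44,0x84,0xe8}
query mem[0x21]=0xe8, mem[0x09]=0x60, mem[0x11]=0xfa, mem[0x22]=0x90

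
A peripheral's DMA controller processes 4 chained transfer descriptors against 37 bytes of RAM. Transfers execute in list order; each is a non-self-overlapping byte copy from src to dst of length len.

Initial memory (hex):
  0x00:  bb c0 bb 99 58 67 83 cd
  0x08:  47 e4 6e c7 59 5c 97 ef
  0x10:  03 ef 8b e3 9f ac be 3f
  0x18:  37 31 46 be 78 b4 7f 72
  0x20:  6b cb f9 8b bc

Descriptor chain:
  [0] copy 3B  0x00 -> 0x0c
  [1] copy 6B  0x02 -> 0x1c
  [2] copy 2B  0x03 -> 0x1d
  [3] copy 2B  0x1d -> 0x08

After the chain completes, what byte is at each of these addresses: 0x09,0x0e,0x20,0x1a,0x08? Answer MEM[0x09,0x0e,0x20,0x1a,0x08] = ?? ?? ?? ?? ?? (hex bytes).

#0 dst[0x0c+3] := {0xbb,0xc0,0xbb}
#1 dst[0x1c+6] := {0xbb,0x99,0x58,0x67,0x83,0xcd}
#2 dst[0x1d+2] := {0x99,0x58}
#3 dst[0x08+2] := {0x99,0x58}
query mem[0x09]=0x58, mem[0x0e]=0xbb, mem[0x20]=0x83, mem[0x1a]=0x46, mem[0x08]=0x99

MEM[0x09,0x0e,0x20,0x1a,0x08] = 58 bb 83 46 99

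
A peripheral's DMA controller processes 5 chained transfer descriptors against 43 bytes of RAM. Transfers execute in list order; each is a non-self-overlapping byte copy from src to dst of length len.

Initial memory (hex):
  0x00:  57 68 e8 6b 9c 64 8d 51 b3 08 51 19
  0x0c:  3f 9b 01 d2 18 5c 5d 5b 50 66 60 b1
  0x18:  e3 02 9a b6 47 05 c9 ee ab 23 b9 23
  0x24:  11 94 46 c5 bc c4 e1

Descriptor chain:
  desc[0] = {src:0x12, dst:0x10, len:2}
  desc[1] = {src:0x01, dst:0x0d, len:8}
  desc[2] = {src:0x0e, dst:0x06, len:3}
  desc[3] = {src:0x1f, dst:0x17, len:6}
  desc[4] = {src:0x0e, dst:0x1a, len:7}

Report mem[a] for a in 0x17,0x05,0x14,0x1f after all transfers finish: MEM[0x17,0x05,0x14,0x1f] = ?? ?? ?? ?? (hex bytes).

[0] 0x12->0x10 len=2 : 5d 5b
[1] 0x01->0x0d len=8 : 68 e8 6b 9c 64 8d 51 b3
[2] 0x0e->0x06 len=3 : e8 6b 9c
[3] 0x1f->0x17 len=6 : ee ab 23 b9 23 11
[4] 0x0e->0x1a len=7 : e8 6b 9c 64 8d 51 b3
query mem[0x17]=0xee, mem[0x05]=0x64, mem[0x14]=0xb3, mem[0x1f]=0x51

MEM[0x17,0x05,0x14,0x1f] = ee 64 b3 51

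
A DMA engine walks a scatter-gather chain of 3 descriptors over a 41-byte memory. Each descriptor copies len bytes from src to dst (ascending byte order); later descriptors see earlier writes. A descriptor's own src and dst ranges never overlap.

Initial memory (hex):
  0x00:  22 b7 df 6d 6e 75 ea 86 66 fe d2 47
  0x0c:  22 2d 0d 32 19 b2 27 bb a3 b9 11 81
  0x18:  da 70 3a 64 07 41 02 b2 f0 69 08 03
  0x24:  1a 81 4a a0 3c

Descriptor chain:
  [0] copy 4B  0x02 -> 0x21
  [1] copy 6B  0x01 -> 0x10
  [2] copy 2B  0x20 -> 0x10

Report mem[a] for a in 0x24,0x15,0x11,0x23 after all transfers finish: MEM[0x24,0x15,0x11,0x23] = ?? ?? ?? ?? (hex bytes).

D0: mem[0x21..0x24] <- [df 6d 6e 75]
D1: mem[0x10..0x15] <- [b7 df 6d 6e 75 ea]
D2: mem[0x10..0x11] <- [f0 df]
query mem[0x24]=0x75, mem[0x15]=0xea, mem[0x11]=0xdf, mem[0x23]=0x6e

MEM[0x24,0x15,0x11,0x23] = 75 ea df 6e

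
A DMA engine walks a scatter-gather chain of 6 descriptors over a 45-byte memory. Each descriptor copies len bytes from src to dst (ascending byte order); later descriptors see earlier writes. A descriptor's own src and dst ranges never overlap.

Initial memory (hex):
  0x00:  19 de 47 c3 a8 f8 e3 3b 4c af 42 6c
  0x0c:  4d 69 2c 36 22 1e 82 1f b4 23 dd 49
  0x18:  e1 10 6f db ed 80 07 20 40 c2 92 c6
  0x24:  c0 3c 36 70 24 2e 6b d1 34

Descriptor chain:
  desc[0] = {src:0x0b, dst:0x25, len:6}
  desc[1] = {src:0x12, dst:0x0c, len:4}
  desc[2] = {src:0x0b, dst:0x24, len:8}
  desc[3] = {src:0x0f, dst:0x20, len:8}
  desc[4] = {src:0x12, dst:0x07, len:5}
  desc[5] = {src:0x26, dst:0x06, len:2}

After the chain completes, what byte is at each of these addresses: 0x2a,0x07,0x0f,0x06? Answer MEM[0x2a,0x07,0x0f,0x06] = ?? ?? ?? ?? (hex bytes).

MEM[0x2a,0x07,0x0f,0x06] = 1e dd 23 23

  after D0: wrote 6B at 0x25 = 6c4d692c3622
  after D1: wrote 4B at 0x0c = 821fb423
  after D2: wrote 8B at 0x24 = 6c821fb423221e82
  after D3: wrote 8B at 0x20 = 23221e821fb423dd
  after D4: wrote 5B at 0x07 = 821fb423dd
  after D5: wrote 2B at 0x06 = 23dd
query mem[0x2a]=0x1e, mem[0x07]=0xdd, mem[0x0f]=0x23, mem[0x06]=0x23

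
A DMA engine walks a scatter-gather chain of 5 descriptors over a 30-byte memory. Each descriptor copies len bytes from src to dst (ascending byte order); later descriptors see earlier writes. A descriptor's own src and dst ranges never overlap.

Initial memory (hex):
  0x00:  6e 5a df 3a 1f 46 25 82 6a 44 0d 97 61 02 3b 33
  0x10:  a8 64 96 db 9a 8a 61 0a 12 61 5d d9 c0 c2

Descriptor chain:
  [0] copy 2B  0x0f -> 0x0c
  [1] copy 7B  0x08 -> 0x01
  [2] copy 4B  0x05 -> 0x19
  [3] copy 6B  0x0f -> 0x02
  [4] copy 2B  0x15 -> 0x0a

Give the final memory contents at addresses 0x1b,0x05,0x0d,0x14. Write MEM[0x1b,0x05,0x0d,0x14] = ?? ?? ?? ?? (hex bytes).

  after D0: wrote 2B at 0x0c = 33a8
  after D1: wrote 7B at 0x01 = 6a440d9733a83b
  after D2: wrote 4B at 0x19 = 33a83b6a
  after D3: wrote 6B at 0x02 = 33a86496db9a
  after D4: wrote 2B at 0x0a = 8a61
query mem[0x1b]=0x3b, mem[0x05]=0x96, mem[0x0d]=0xa8, mem[0x14]=0x9a

MEM[0x1b,0x05,0x0d,0x14] = 3b 96 a8 9a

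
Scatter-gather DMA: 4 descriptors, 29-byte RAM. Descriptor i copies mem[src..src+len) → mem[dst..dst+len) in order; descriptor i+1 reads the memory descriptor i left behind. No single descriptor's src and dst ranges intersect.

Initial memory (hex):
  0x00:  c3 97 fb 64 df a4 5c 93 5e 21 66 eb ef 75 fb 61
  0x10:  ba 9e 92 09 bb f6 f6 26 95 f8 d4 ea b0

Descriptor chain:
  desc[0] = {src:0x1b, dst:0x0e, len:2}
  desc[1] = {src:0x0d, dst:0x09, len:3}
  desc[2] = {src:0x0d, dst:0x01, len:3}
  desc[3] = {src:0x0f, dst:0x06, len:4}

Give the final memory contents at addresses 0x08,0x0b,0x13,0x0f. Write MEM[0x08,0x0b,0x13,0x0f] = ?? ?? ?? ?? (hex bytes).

D0: mem[0x0e..0x0f] <- [ea b0]
D1: mem[0x09..0x0b] <- [75 ea b0]
D2: mem[0x01..0x03] <- [75 ea b0]
D3: mem[0x06..0x09] <- [b0 ba 9e 92]
query mem[0x08]=0x9e, mem[0x0b]=0xb0, mem[0x13]=0x09, mem[0x0f]=0xb0

MEM[0x08,0x0b,0x13,0x0f] = 9e b0 09 b0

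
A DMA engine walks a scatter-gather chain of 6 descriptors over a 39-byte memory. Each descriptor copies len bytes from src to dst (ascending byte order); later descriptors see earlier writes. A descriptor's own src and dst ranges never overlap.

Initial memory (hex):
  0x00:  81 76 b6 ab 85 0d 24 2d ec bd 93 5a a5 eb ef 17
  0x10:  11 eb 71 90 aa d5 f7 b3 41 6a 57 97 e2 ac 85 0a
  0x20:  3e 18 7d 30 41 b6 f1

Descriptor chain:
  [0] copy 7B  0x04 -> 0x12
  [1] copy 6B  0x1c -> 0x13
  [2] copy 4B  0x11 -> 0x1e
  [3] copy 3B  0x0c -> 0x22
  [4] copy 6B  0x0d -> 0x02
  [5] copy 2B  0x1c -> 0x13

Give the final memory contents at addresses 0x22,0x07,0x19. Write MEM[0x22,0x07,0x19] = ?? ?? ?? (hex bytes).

MEM[0x22,0x07,0x19] = a5 85 6a

#0 dst[0x12+7] := {0x85,0x0d,0x24,0x2d,0xec,0xbd,0x93}
#1 dst[0x13+6] := {0xe2,0xac,0x85,0x0a,0x3e,0x18}
#2 dst[0x1e+4] := {0xeb,0x85,0xe2,0xac}
#3 dst[0x22+3] := {0xa5,0xeb,0xef}
#4 dst[0x02+6] := {0xeb,0xef,0x17,0x11,0xeb,0x85}
#5 dst[0x13+2] := {0xe2,0xac}
query mem[0x22]=0xa5, mem[0x07]=0x85, mem[0x19]=0x6a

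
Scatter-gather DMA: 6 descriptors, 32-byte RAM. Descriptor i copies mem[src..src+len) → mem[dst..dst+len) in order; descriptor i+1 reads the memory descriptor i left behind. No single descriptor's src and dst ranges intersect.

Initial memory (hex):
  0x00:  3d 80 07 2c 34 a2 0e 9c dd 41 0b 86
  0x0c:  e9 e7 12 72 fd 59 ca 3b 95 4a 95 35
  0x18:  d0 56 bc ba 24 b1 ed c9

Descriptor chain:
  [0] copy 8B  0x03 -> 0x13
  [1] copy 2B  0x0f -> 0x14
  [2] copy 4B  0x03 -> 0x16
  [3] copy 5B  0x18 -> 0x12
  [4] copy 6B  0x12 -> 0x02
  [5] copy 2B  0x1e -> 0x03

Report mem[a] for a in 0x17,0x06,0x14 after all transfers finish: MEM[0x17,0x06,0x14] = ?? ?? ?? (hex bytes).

#0 dst[0x13+8] := {0x2c,0x34,0xa2,0x0e,0x9c,0xdd,0x41,0x0b}
#1 dst[0x14+2] := {0x72,0xfd}
#2 dst[0x16+4] := {0x2c,0x34,0xa2,0x0e}
#3 dst[0x12+5] := {0xa2,0x0e,0x0b,0xba,0x24}
#4 dst[0x02+6] := {0xa2,0x0e,0x0b,0xba,0x24,0x34}
#5 dst[0x03+2] := {0xed,0xc9}
query mem[0x17]=0x34, mem[0x06]=0x24, mem[0x14]=0x0b

MEM[0x17,0x06,0x14] = 34 24 0b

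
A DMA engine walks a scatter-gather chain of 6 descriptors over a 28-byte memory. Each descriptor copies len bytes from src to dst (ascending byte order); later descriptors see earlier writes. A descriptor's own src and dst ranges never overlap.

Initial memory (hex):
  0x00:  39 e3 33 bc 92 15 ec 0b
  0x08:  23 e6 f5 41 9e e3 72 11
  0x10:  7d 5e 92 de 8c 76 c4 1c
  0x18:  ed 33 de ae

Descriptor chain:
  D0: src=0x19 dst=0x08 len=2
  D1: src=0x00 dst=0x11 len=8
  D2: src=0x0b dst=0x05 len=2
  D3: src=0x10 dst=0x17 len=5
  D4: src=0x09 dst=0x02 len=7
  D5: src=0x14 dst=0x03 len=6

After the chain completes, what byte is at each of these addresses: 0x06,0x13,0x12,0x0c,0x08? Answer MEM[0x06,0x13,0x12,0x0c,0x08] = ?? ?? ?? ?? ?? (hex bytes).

  after D0: wrote 2B at 0x08 = 33de
  after D1: wrote 8B at 0x11 = 39e333bc9215ec0b
  after D2: wrote 2B at 0x05 = 419e
  after D3: wrote 5B at 0x17 = 7d39e333bc
  after D4: wrote 7B at 0x02 = def5419ee37211
  after D5: wrote 6B at 0x03 = bc92157d39e3
query mem[0x06]=0x7d, mem[0x13]=0x33, mem[0x12]=0xe3, mem[0x0c]=0x9e, mem[0x08]=0xe3

MEM[0x06,0x13,0x12,0x0c,0x08] = 7d 33 e3 9e e3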